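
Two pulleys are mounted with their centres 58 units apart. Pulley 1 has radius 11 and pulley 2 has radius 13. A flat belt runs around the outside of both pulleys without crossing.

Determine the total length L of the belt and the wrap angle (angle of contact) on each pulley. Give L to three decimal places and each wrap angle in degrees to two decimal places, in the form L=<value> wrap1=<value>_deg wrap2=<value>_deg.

L=191.467 wrap1=176.05_deg wrap2=183.95_deg

open belt: β = asin((r2−r1)/C) = asin(2/58) = 1.9761°
wrap1 = π − 2β = 176.0478°
wrap2 = π + 2β = 183.9522°
tangent length = C·cosβ = 57.9655
L = r1·wrap1 + r2·wrap2 + 2·C·cosβ = 11·3.0726 + 13·3.2106 + 2·57.9655 = 191.4672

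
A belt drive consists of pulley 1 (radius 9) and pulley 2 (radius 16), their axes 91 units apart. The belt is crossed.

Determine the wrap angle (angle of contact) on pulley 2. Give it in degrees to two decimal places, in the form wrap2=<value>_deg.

wrap2=211.89_deg

crossed belt: β = asin((r1+r2)/C) = asin(25/91) = 15.9456°
wrap1 = wrap2 = π + 2β = 211.8913°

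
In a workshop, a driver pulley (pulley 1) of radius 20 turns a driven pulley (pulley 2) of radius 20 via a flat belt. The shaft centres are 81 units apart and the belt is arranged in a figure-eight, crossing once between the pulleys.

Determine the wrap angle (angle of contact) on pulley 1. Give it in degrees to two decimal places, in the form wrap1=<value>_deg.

wrap1=239.18_deg

crossed belt: β = asin((r1+r2)/C) = asin(40/81) = 29.5924°
wrap1 = wrap2 = π + 2β = 239.1849°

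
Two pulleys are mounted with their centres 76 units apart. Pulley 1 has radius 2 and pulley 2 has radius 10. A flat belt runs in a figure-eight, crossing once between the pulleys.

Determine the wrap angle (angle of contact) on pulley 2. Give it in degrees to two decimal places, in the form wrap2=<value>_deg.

crossed belt: β = asin((r1+r2)/C) = asin(12/76) = 9.0847°
wrap1 = wrap2 = π + 2β = 198.1694°

wrap2=198.17_deg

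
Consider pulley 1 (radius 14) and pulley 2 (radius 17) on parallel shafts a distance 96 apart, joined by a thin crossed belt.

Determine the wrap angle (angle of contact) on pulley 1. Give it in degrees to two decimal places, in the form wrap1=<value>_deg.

wrap1=217.68_deg

crossed belt: β = asin((r1+r2)/C) = asin(31/96) = 18.8394°
wrap1 = wrap2 = π + 2β = 217.6788°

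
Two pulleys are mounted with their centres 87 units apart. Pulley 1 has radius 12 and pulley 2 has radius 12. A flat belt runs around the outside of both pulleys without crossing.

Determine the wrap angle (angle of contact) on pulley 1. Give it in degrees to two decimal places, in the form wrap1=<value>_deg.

open belt: β = asin((r2−r1)/C) = asin(0/87) = 0.0000°
wrap1 = π − 2β = 180.0000°
wrap2 = π + 2β = 180.0000°

wrap1=180.00_deg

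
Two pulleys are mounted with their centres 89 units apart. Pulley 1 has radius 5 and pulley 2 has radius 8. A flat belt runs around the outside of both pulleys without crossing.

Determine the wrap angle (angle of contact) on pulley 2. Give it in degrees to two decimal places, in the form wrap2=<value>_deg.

wrap2=183.86_deg

open belt: β = asin((r2−r1)/C) = asin(3/89) = 1.9317°
wrap1 = π − 2β = 176.1366°
wrap2 = π + 2β = 183.8634°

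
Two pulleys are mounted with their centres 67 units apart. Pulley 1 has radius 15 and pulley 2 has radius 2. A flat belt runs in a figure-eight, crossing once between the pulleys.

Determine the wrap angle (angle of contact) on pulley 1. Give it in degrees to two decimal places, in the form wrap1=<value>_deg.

crossed belt: β = asin((r1+r2)/C) = asin(17/67) = 14.6984°
wrap1 = wrap2 = π + 2β = 209.3968°

wrap1=209.40_deg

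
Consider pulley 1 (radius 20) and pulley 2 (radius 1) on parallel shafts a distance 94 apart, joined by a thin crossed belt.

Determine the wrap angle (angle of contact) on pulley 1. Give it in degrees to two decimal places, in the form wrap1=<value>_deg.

wrap1=205.82_deg

crossed belt: β = asin((r1+r2)/C) = asin(21/94) = 12.9091°
wrap1 = wrap2 = π + 2β = 205.8181°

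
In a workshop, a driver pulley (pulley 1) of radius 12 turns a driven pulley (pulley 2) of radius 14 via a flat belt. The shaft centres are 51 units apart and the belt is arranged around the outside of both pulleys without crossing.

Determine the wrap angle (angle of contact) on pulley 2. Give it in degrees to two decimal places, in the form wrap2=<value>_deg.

open belt: β = asin((r2−r1)/C) = asin(2/51) = 2.2475°
wrap1 = π − 2β = 175.5051°
wrap2 = π + 2β = 184.4949°

wrap2=184.49_deg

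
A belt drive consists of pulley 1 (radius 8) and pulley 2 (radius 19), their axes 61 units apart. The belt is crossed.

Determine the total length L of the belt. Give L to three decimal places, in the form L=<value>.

crossed belt: β = asin((r1+r2)/C) = asin(27/61) = 26.2714°
wrap1 = wrap2 = π + 2β = 232.5427°
tangent length = C·cosβ = 54.6992
L = (r1+r2)·wrap + 2·C·cosβ = 27·4.0586 + 2·54.6992 = 218.9815

L=218.982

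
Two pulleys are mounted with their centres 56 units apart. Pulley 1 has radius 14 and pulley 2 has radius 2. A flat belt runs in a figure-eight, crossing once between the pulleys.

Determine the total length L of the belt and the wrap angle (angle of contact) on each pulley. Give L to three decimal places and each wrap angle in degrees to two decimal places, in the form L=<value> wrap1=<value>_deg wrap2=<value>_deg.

crossed belt: β = asin((r1+r2)/C) = asin(16/56) = 16.6015°
wrap1 = wrap2 = π + 2β = 213.2031°
tangent length = C·cosβ = 53.6656
L = (r1+r2)·wrap + 2·C·cosβ = 16·3.7211 + 2·53.6656 = 166.8688

L=166.869 wrap1=213.20_deg wrap2=213.20_deg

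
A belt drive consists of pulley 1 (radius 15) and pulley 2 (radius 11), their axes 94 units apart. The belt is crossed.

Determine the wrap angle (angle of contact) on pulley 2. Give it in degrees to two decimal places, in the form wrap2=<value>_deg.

crossed belt: β = asin((r1+r2)/C) = asin(26/94) = 16.0571°
wrap1 = wrap2 = π + 2β = 212.1143°

wrap2=212.11_deg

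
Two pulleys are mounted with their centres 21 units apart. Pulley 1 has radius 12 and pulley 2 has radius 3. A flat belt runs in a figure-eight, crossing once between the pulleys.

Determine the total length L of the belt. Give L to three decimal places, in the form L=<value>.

L=100.386

crossed belt: β = asin((r1+r2)/C) = asin(15/21) = 45.5847°
wrap1 = wrap2 = π + 2β = 271.1694°
tangent length = C·cosβ = 14.6969
L = (r1+r2)·wrap + 2·C·cosβ = 15·4.7328 + 2·14.6969 = 100.3859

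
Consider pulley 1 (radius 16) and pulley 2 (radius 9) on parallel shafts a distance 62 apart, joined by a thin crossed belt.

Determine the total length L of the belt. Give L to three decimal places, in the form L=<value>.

L=212.764

crossed belt: β = asin((r1+r2)/C) = asin(25/62) = 23.7800°
wrap1 = wrap2 = π + 2β = 227.5600°
tangent length = C·cosβ = 56.7362
L = (r1+r2)·wrap + 2·C·cosβ = 25·3.9717 + 2·56.7362 = 212.7642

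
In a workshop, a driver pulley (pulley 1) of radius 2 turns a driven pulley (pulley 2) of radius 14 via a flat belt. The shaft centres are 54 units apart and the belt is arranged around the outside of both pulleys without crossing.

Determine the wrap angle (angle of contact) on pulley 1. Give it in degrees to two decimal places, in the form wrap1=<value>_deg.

open belt: β = asin((r2−r1)/C) = asin(12/54) = 12.8396°
wrap1 = π − 2β = 154.3208°
wrap2 = π + 2β = 205.6792°

wrap1=154.32_deg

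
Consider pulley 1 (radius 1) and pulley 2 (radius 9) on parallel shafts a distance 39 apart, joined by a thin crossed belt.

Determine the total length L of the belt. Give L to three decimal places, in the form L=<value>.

L=111.994

crossed belt: β = asin((r1+r2)/C) = asin(10/39) = 14.8572°
wrap1 = wrap2 = π + 2β = 209.7143°
tangent length = C·cosβ = 37.6962
L = (r1+r2)·wrap + 2·C·cosβ = 10·3.6602 + 2·37.6962 = 111.9944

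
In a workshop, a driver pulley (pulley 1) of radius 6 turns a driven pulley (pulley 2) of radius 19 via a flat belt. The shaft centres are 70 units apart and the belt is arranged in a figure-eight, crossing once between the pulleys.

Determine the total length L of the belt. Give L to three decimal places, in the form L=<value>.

crossed belt: β = asin((r1+r2)/C) = asin(25/70) = 20.9248°
wrap1 = wrap2 = π + 2β = 221.8497°
tangent length = C·cosβ = 65.3835
L = (r1+r2)·wrap + 2·C·cosβ = 25·3.8720 + 2·65.3835 = 227.5671

L=227.567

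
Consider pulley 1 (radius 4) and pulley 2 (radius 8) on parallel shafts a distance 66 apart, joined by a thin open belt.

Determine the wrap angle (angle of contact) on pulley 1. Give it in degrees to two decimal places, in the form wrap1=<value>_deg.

open belt: β = asin((r2−r1)/C) = asin(4/66) = 3.4746°
wrap1 = π − 2β = 173.0508°
wrap2 = π + 2β = 186.9492°

wrap1=173.05_deg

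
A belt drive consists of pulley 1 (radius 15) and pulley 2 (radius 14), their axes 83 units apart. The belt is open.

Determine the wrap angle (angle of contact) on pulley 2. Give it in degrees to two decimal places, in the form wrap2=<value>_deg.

wrap2=178.62_deg

open belt: β = asin((r2−r1)/C) = asin(-1/83) = -0.6903°
wrap1 = π − 2β = 181.3807°
wrap2 = π + 2β = 178.6193°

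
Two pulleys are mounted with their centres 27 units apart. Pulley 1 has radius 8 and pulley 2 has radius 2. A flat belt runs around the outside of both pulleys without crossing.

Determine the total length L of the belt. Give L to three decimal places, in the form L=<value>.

L=86.755

open belt: β = asin((r2−r1)/C) = asin(-6/27) = -12.8396°
wrap1 = π − 2β = 205.6792°
wrap2 = π + 2β = 154.3208°
tangent length = C·cosβ = 26.3249
L = r1·wrap1 + r2·wrap2 + 2·C·cosβ = 8·3.5898 + 2·2.6934 + 2·26.3249 = 86.7548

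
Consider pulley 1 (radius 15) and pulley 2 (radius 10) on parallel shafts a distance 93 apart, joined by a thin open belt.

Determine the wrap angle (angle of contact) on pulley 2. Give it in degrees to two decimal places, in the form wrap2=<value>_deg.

wrap2=173.84_deg

open belt: β = asin((r2−r1)/C) = asin(-5/93) = -3.0819°
wrap1 = π − 2β = 186.1638°
wrap2 = π + 2β = 173.8362°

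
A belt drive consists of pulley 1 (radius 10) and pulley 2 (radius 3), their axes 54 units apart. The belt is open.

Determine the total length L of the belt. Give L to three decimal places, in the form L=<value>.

L=149.749

open belt: β = asin((r2−r1)/C) = asin(-7/54) = -7.4482°
wrap1 = π − 2β = 194.8964°
wrap2 = π + 2β = 165.1036°
tangent length = C·cosβ = 53.5444
L = r1·wrap1 + r2·wrap2 + 2·C·cosβ = 10·3.4016 + 3·2.8816 + 2·53.5444 = 149.7494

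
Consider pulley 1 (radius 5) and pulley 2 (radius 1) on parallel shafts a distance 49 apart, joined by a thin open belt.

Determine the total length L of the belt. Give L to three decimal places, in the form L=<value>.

open belt: β = asin((r2−r1)/C) = asin(-4/49) = -4.6824°
wrap1 = π − 2β = 189.3648°
wrap2 = π + 2β = 170.6352°
tangent length = C·cosβ = 48.8365
L = r1·wrap1 + r2·wrap2 + 2·C·cosβ = 5·3.3050 + 1·2.9781 + 2·48.8365 = 117.1763

L=117.176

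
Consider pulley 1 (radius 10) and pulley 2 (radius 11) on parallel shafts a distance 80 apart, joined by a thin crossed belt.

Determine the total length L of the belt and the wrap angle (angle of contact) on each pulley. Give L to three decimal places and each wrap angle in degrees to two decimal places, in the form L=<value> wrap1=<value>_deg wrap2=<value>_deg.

crossed belt: β = asin((r1+r2)/C) = asin(21/80) = 15.2185°
wrap1 = wrap2 = π + 2β = 210.4369°
tangent length = C·cosβ = 77.1946
L = (r1+r2)·wrap + 2·C·cosβ = 21·3.6728 + 2·77.1946 = 231.5183

L=231.518 wrap1=210.44_deg wrap2=210.44_deg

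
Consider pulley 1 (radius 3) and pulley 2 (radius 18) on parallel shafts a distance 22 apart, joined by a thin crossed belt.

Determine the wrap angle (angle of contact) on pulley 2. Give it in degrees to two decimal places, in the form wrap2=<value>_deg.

crossed belt: β = asin((r1+r2)/C) = asin(21/22) = 72.6586°
wrap1 = wrap2 = π + 2β = 325.3171°

wrap2=325.32_deg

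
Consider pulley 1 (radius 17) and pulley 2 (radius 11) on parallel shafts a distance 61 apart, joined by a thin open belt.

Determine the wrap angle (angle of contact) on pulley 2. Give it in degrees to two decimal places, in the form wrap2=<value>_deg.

open belt: β = asin((r2−r1)/C) = asin(-6/61) = -5.6448°
wrap1 = π − 2β = 191.2896°
wrap2 = π + 2β = 168.7104°

wrap2=168.71_deg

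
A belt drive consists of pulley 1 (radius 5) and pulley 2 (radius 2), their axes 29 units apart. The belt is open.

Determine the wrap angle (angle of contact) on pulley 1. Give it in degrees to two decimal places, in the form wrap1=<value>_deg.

open belt: β = asin((r2−r1)/C) = asin(-3/29) = -5.9378°
wrap1 = π − 2β = 191.8755°
wrap2 = π + 2β = 168.1245°

wrap1=191.88_deg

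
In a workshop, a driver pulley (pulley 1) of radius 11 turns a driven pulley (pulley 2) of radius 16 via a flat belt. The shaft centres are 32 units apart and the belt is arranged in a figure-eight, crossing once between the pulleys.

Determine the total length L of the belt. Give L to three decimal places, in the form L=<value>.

crossed belt: β = asin((r1+r2)/C) = asin(27/32) = 57.5383°
wrap1 = wrap2 = π + 2β = 295.0765°
tangent length = C·cosβ = 17.1756
L = (r1+r2)·wrap + 2·C·cosβ = 27·5.1501 + 2·17.1756 = 173.4027

L=173.403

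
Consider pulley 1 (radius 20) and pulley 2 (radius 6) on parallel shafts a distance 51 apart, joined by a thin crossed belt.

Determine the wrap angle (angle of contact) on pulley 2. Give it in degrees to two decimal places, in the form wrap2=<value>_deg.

crossed belt: β = asin((r1+r2)/C) = asin(26/51) = 30.6508°
wrap1 = wrap2 = π + 2β = 241.3015°

wrap2=241.30_deg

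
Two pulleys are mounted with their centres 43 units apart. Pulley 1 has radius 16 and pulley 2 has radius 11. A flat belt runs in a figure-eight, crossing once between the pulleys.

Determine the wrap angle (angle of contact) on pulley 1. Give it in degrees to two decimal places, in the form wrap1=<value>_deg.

wrap1=257.79_deg

crossed belt: β = asin((r1+r2)/C) = asin(27/43) = 38.8959°
wrap1 = wrap2 = π + 2β = 257.7917°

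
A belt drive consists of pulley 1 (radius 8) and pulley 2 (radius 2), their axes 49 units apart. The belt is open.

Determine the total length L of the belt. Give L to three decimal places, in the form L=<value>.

open belt: β = asin((r2−r1)/C) = asin(-6/49) = -7.0335°
wrap1 = π − 2β = 194.0669°
wrap2 = π + 2β = 165.9331°
tangent length = C·cosβ = 48.6313
L = r1·wrap1 + r2·wrap2 + 2·C·cosβ = 8·3.3871 + 2·2.8961 + 2·48.6313 = 130.1515

L=130.152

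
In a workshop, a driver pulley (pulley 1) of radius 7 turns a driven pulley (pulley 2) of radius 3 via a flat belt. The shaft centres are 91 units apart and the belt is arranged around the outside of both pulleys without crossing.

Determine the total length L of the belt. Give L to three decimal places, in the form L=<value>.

open belt: β = asin((r2−r1)/C) = asin(-4/91) = -2.5193°
wrap1 = π − 2β = 185.0386°
wrap2 = π + 2β = 174.9614°
tangent length = C·cosβ = 90.9120
L = r1·wrap1 + r2·wrap2 + 2·C·cosβ = 7·3.2295 + 3·3.0537 + 2·90.9120 = 213.5918

L=213.592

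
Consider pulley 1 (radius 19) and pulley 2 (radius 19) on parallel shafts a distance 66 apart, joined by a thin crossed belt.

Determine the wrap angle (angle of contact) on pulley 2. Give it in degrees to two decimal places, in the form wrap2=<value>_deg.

crossed belt: β = asin((r1+r2)/C) = asin(38/66) = 35.1527°
wrap1 = wrap2 = π + 2β = 250.3054°

wrap2=250.31_deg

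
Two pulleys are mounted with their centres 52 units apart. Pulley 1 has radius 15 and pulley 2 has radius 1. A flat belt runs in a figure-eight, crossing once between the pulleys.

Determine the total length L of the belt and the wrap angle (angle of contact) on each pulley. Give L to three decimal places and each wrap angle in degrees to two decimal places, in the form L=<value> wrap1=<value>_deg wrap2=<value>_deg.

L=159.229 wrap1=215.84_deg wrap2=215.84_deg

crossed belt: β = asin((r1+r2)/C) = asin(16/52) = 17.9202°
wrap1 = wrap2 = π + 2β = 215.8404°
tangent length = C·cosβ = 49.4773
L = (r1+r2)·wrap + 2·C·cosβ = 16·3.7671 + 2·49.4773 = 159.2286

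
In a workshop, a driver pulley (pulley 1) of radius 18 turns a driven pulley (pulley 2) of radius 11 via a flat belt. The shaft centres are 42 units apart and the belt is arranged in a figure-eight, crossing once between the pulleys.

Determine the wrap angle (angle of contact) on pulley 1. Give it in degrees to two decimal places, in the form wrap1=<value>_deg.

crossed belt: β = asin((r1+r2)/C) = asin(29/42) = 43.6678°
wrap1 = wrap2 = π + 2β = 267.3356°

wrap1=267.34_deg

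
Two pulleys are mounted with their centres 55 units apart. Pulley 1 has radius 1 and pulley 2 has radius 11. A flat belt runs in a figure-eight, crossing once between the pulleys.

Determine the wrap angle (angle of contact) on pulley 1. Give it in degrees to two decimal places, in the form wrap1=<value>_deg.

wrap1=205.20_deg

crossed belt: β = asin((r1+r2)/C) = asin(12/55) = 12.6023°
wrap1 = wrap2 = π + 2β = 205.2045°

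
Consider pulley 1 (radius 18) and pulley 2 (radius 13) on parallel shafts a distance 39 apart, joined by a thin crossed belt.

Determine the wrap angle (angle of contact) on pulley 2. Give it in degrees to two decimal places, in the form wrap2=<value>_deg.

wrap2=285.29_deg

crossed belt: β = asin((r1+r2)/C) = asin(31/39) = 52.6431°
wrap1 = wrap2 = π + 2β = 285.2863°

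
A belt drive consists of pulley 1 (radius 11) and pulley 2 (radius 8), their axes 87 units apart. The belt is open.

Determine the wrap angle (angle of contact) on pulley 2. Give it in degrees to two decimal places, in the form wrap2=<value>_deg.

wrap2=176.05_deg

open belt: β = asin((r2−r1)/C) = asin(-3/87) = -1.9761°
wrap1 = π − 2β = 183.9522°
wrap2 = π + 2β = 176.0478°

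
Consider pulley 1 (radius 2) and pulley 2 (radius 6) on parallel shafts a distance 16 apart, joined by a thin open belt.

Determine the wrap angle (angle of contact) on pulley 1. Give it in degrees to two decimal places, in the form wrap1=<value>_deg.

open belt: β = asin((r2−r1)/C) = asin(4/16) = 14.4775°
wrap1 = π − 2β = 151.0450°
wrap2 = π + 2β = 208.9550°

wrap1=151.04_deg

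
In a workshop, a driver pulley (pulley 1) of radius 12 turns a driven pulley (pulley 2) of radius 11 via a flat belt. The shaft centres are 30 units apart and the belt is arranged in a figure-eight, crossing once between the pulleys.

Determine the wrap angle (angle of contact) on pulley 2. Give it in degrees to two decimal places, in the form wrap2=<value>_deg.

wrap2=280.11_deg

crossed belt: β = asin((r1+r2)/C) = asin(23/30) = 50.0555°
wrap1 = wrap2 = π + 2β = 280.1110°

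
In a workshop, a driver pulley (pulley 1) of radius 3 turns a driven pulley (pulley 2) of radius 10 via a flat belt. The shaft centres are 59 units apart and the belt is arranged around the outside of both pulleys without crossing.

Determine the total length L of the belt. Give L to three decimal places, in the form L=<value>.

open belt: β = asin((r2−r1)/C) = asin(7/59) = 6.8139°
wrap1 = π − 2β = 166.3723°
wrap2 = π + 2β = 193.6277°
tangent length = C·cosβ = 58.5833
L = r1·wrap1 + r2·wrap2 + 2·C·cosβ = 3·2.9037 + 10·3.3794 + 2·58.5833 = 159.6722

L=159.672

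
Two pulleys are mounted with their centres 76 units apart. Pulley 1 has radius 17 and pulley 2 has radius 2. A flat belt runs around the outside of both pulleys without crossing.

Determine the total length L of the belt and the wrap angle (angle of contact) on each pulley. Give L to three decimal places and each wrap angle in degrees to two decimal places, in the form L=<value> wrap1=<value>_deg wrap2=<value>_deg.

open belt: β = asin((r2−r1)/C) = asin(-15/76) = -11.3831°
wrap1 = π − 2β = 202.7662°
wrap2 = π + 2β = 157.2338°
tangent length = C·cosβ = 74.5050
L = r1·wrap1 + r2·wrap2 + 2·C·cosβ = 17·3.5389 + 2·2.7442 + 2·74.5050 = 214.6605

L=214.661 wrap1=202.77_deg wrap2=157.23_deg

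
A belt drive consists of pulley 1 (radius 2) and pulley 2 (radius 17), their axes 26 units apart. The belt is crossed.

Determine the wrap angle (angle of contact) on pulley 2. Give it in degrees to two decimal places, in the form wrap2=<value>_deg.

crossed belt: β = asin((r1+r2)/C) = asin(19/26) = 46.9509°
wrap1 = wrap2 = π + 2β = 273.9018°

wrap2=273.90_deg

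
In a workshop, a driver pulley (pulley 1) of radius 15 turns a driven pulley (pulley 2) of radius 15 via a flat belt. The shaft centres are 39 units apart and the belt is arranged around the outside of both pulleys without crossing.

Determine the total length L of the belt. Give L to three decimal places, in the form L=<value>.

open belt: β = asin((r2−r1)/C) = asin(0/39) = 0.0000°
wrap1 = π − 2β = 180.0000°
wrap2 = π + 2β = 180.0000°
tangent length = C·cosβ = 39.0000
L = r1·wrap1 + r2·wrap2 + 2·C·cosβ = 15·3.1416 + 15·3.1416 + 2·39.0000 = 172.2478

L=172.248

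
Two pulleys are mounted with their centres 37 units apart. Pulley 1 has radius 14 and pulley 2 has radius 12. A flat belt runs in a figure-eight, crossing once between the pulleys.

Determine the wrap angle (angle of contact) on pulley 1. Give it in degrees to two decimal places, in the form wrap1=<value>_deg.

wrap1=269.29_deg

crossed belt: β = asin((r1+r2)/C) = asin(26/37) = 44.6442°
wrap1 = wrap2 = π + 2β = 269.2885°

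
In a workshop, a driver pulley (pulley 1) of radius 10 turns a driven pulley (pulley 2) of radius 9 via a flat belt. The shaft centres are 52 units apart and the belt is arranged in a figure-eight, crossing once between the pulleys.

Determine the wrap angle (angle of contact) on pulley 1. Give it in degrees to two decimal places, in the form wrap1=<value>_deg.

wrap1=222.86_deg

crossed belt: β = asin((r1+r2)/C) = asin(19/52) = 21.4313°
wrap1 = wrap2 = π + 2β = 222.8625°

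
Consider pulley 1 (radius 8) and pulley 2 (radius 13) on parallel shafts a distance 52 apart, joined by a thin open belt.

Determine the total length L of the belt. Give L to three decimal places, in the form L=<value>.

open belt: β = asin((r2−r1)/C) = asin(5/52) = 5.5177°
wrap1 = π − 2β = 168.9645°
wrap2 = π + 2β = 191.0355°
tangent length = C·cosβ = 51.7591
L = r1·wrap1 + r2·wrap2 + 2·C·cosβ = 8·2.9490 + 13·3.3342 + 2·51.7591 = 170.4546

L=170.455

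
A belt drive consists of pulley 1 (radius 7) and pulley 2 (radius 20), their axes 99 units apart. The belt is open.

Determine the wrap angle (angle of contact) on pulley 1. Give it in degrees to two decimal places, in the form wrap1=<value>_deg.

wrap1=164.91_deg

open belt: β = asin((r2−r1)/C) = asin(13/99) = 7.5455°
wrap1 = π − 2β = 164.9090°
wrap2 = π + 2β = 195.0910°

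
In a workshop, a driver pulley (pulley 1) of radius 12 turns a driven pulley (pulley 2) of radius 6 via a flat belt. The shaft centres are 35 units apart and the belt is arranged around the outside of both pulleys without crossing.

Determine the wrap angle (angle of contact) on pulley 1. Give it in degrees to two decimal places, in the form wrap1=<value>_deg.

wrap1=199.74_deg

open belt: β = asin((r2−r1)/C) = asin(-6/35) = -9.8709°
wrap1 = π − 2β = 199.7418°
wrap2 = π + 2β = 160.2582°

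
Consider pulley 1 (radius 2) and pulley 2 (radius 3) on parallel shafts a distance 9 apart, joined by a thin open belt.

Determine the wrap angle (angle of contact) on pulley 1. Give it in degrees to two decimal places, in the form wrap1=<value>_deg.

wrap1=167.24_deg

open belt: β = asin((r2−r1)/C) = asin(1/9) = 6.3794°
wrap1 = π − 2β = 167.2413°
wrap2 = π + 2β = 192.7587°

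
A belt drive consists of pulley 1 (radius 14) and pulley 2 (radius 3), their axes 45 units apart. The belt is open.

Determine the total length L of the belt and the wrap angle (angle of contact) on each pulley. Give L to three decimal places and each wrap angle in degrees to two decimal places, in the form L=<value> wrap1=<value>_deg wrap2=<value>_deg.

L=146.110 wrap1=208.30_deg wrap2=151.70_deg

open belt: β = asin((r2−r1)/C) = asin(-11/45) = -14.1490°
wrap1 = π − 2β = 208.2980°
wrap2 = π + 2β = 151.7020°
tangent length = C·cosβ = 43.6348
L = r1·wrap1 + r2·wrap2 + 2·C·cosβ = 14·3.6355 + 3·2.6477 + 2·43.6348 = 146.1096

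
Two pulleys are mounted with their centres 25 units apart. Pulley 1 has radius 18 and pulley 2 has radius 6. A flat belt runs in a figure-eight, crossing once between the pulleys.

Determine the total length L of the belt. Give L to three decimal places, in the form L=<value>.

L=151.174

crossed belt: β = asin((r1+r2)/C) = asin(24/25) = 73.7398°
wrap1 = wrap2 = π + 2β = 327.4796°
tangent length = C·cosβ = 7.0000
L = (r1+r2)·wrap + 2·C·cosβ = 24·5.7156 + 2·7.0000 = 151.1743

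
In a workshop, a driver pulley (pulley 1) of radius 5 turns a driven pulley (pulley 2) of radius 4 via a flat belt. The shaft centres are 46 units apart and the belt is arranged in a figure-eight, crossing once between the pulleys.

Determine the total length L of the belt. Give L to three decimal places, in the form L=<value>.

crossed belt: β = asin((r1+r2)/C) = asin(9/46) = 11.2828°
wrap1 = wrap2 = π + 2β = 202.5656°
tangent length = C·cosβ = 45.1110
L = (r1+r2)·wrap + 2·C·cosβ = 9·3.5354 + 2·45.1110 = 122.0409

L=122.041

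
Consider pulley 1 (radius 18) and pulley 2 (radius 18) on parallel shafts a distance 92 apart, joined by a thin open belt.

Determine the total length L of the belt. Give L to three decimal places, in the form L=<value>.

open belt: β = asin((r2−r1)/C) = asin(0/92) = 0.0000°
wrap1 = π − 2β = 180.0000°
wrap2 = π + 2β = 180.0000°
tangent length = C·cosβ = 92.0000
L = r1·wrap1 + r2·wrap2 + 2·C·cosβ = 18·3.1416 + 18·3.1416 + 2·92.0000 = 297.0973

L=297.097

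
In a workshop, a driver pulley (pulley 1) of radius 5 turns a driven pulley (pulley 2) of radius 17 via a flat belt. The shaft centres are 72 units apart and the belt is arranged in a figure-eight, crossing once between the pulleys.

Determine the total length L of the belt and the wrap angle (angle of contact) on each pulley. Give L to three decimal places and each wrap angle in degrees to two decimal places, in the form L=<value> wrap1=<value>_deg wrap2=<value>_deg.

crossed belt: β = asin((r1+r2)/C) = asin(22/72) = 17.7916°
wrap1 = wrap2 = π + 2β = 215.5832°
tangent length = C·cosβ = 68.5565
L = (r1+r2)·wrap + 2·C·cosβ = 22·3.7626 + 2·68.5565 = 219.8911

L=219.891 wrap1=215.58_deg wrap2=215.58_deg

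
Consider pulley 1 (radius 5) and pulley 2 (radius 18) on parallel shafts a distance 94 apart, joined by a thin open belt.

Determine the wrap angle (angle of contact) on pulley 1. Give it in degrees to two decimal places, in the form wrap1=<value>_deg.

wrap1=164.10_deg

open belt: β = asin((r2−r1)/C) = asin(13/94) = 7.9494°
wrap1 = π − 2β = 164.1013°
wrap2 = π + 2β = 195.8987°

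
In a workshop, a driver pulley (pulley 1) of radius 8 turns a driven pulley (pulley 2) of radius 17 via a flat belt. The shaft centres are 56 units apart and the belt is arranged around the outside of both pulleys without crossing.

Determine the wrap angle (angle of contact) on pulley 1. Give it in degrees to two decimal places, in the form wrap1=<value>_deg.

wrap1=161.50_deg

open belt: β = asin((r2−r1)/C) = asin(9/56) = 9.2484°
wrap1 = π − 2β = 161.5033°
wrap2 = π + 2β = 198.4967°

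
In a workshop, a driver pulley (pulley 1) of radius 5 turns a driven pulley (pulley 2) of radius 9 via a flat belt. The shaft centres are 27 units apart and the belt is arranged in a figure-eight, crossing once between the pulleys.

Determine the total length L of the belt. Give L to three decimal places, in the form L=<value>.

L=105.419

crossed belt: β = asin((r1+r2)/C) = asin(14/27) = 31.2329°
wrap1 = wrap2 = π + 2β = 242.4659°
tangent length = C·cosβ = 23.0868
L = (r1+r2)·wrap + 2·C·cosβ = 14·4.2318 + 2·23.0868 = 105.4192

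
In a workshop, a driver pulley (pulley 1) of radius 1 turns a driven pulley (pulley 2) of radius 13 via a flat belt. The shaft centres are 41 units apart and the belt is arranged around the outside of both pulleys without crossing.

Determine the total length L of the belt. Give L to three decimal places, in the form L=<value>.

L=129.520

open belt: β = asin((r2−r1)/C) = asin(12/41) = 17.0186°
wrap1 = π − 2β = 145.9627°
wrap2 = π + 2β = 214.0373°
tangent length = C·cosβ = 39.2046
L = r1·wrap1 + r2·wrap2 + 2·C·cosβ = 1·2.5475 + 13·3.7357 + 2·39.2046 = 129.5202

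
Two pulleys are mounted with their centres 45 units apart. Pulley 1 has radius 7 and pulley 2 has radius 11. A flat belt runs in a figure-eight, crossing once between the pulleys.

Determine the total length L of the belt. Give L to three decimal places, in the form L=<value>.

crossed belt: β = asin((r1+r2)/C) = asin(18/45) = 23.5782°
wrap1 = wrap2 = π + 2β = 227.1564°
tangent length = C·cosβ = 41.2432
L = (r1+r2)·wrap + 2·C·cosβ = 18·3.9646 + 2·41.2432 = 153.8496

L=153.850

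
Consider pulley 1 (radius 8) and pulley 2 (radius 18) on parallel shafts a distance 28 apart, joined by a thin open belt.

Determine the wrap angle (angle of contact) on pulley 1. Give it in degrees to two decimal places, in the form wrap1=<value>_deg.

open belt: β = asin((r2−r1)/C) = asin(10/28) = 20.9248°
wrap1 = π − 2β = 138.1503°
wrap2 = π + 2β = 221.8497°

wrap1=138.15_deg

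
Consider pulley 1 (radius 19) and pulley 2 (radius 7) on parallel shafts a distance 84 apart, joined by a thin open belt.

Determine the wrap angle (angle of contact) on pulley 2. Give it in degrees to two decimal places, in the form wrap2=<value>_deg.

wrap2=163.57_deg

open belt: β = asin((r2−r1)/C) = asin(-12/84) = -8.2132°
wrap1 = π − 2β = 196.4264°
wrap2 = π + 2β = 163.5736°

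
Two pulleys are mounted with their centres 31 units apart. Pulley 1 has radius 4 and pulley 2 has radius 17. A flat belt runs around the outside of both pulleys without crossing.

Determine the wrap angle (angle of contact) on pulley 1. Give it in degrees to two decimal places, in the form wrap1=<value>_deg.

open belt: β = asin((r2−r1)/C) = asin(13/31) = 24.7939°
wrap1 = π − 2β = 130.4123°
wrap2 = π + 2β = 229.5877°

wrap1=130.41_deg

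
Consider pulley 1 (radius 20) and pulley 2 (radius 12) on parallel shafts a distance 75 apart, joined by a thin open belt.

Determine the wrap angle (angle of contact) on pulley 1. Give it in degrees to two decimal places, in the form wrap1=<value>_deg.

wrap1=192.25_deg

open belt: β = asin((r2−r1)/C) = asin(-8/75) = -6.1232°
wrap1 = π − 2β = 192.2464°
wrap2 = π + 2β = 167.7536°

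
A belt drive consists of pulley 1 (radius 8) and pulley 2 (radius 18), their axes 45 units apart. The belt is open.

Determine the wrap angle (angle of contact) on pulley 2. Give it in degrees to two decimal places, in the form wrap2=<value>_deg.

wrap2=205.68_deg

open belt: β = asin((r2−r1)/C) = asin(10/45) = 12.8396°
wrap1 = π − 2β = 154.3208°
wrap2 = π + 2β = 205.6792°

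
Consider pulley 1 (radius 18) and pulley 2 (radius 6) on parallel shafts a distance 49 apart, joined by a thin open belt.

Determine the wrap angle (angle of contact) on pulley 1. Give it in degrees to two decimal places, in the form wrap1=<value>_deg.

open belt: β = asin((r2−r1)/C) = asin(-12/49) = -14.1758°
wrap1 = π − 2β = 208.3516°
wrap2 = π + 2β = 151.6484°

wrap1=208.35_deg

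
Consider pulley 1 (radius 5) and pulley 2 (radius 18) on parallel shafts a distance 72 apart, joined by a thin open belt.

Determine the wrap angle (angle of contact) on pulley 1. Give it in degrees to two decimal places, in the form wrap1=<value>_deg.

open belt: β = asin((r2−r1)/C) = asin(13/72) = 10.4021°
wrap1 = π − 2β = 159.1958°
wrap2 = π + 2β = 200.8042°

wrap1=159.20_deg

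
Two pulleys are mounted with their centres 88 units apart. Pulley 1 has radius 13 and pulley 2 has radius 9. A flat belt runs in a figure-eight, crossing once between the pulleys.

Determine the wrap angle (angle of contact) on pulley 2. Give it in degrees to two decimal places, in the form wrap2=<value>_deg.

crossed belt: β = asin((r1+r2)/C) = asin(22/88) = 14.4775°
wrap1 = wrap2 = π + 2β = 208.9550°

wrap2=208.96_deg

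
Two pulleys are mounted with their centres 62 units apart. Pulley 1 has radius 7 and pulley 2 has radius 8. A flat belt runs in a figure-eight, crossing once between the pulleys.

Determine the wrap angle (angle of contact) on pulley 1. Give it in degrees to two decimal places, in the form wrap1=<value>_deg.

crossed belt: β = asin((r1+r2)/C) = asin(15/62) = 14.0008°
wrap1 = wrap2 = π + 2β = 208.0016°

wrap1=208.00_deg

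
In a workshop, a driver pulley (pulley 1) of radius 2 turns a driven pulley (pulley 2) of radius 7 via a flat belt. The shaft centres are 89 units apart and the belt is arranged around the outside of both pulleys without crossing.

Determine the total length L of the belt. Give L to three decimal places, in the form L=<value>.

L=206.555

open belt: β = asin((r2−r1)/C) = asin(5/89) = 3.2206°
wrap1 = π − 2β = 173.5589°
wrap2 = π + 2β = 186.4411°
tangent length = C·cosβ = 88.8594
L = r1·wrap1 + r2·wrap2 + 2·C·cosβ = 2·3.0292 + 7·3.2540 + 2·88.8594 = 206.5553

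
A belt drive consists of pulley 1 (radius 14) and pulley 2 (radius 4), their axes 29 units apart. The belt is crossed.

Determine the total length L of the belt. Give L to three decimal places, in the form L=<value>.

crossed belt: β = asin((r1+r2)/C) = asin(18/29) = 38.3665°
wrap1 = wrap2 = π + 2β = 256.7330°
tangent length = C·cosβ = 22.7376
L = (r1+r2)·wrap + 2·C·cosβ = 18·4.4808 + 2·22.7376 = 126.1303

L=126.130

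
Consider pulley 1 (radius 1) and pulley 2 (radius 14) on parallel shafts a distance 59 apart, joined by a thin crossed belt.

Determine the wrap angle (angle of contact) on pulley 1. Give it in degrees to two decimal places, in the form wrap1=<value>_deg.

wrap1=209.46_deg

crossed belt: β = asin((r1+r2)/C) = asin(15/59) = 14.7284°
wrap1 = wrap2 = π + 2β = 209.4568°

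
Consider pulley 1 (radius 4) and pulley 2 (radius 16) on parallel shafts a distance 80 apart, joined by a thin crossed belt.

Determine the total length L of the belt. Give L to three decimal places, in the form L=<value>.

crossed belt: β = asin((r1+r2)/C) = asin(20/80) = 14.4775°
wrap1 = wrap2 = π + 2β = 208.9550°
tangent length = C·cosβ = 77.4597
L = (r1+r2)·wrap + 2·C·cosβ = 20·3.6470 + 2·77.4597 = 227.8584

L=227.858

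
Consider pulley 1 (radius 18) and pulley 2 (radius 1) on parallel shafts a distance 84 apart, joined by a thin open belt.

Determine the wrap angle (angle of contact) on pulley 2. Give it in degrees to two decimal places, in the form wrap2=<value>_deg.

wrap2=156.65_deg

open belt: β = asin((r2−r1)/C) = asin(-17/84) = -11.6762°
wrap1 = π − 2β = 203.3525°
wrap2 = π + 2β = 156.6475°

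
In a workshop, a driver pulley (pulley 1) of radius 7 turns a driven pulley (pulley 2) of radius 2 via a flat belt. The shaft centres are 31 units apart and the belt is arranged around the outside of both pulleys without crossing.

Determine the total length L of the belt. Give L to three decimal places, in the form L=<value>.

L=91.083

open belt: β = asin((r2−r1)/C) = asin(-5/31) = -9.2818°
wrap1 = π − 2β = 198.5636°
wrap2 = π + 2β = 161.4364°
tangent length = C·cosβ = 30.5941
L = r1·wrap1 + r2·wrap2 + 2·C·cosβ = 7·3.4656 + 2·2.8176 + 2·30.5941 = 91.0825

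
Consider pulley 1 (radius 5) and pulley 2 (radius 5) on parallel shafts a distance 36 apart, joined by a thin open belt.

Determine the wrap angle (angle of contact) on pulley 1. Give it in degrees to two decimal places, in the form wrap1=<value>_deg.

wrap1=180.00_deg

open belt: β = asin((r2−r1)/C) = asin(0/36) = 0.0000°
wrap1 = π − 2β = 180.0000°
wrap2 = π + 2β = 180.0000°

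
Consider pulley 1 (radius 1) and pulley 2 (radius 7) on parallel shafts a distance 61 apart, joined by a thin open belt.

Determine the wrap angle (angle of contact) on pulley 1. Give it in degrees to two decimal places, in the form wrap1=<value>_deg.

open belt: β = asin((r2−r1)/C) = asin(6/61) = 5.6448°
wrap1 = π − 2β = 168.7104°
wrap2 = π + 2β = 191.2896°

wrap1=168.71_deg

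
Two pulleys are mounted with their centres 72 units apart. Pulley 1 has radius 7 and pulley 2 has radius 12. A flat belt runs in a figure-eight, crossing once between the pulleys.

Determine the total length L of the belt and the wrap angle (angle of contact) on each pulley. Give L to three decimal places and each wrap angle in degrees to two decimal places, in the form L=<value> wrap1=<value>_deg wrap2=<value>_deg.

L=208.734 wrap1=210.60_deg wrap2=210.60_deg

crossed belt: β = asin((r1+r2)/C) = asin(19/72) = 15.3009°
wrap1 = wrap2 = π + 2β = 210.6019°
tangent length = C·cosβ = 69.4478
L = (r1+r2)·wrap + 2·C·cosβ = 19·3.6757 + 2·69.4478 = 208.7339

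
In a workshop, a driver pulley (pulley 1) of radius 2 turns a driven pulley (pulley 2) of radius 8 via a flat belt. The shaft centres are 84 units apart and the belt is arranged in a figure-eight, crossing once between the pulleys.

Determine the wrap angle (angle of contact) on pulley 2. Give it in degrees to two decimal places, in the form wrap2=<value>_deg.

crossed belt: β = asin((r1+r2)/C) = asin(10/84) = 6.8371°
wrap1 = wrap2 = π + 2β = 193.6743°

wrap2=193.67_deg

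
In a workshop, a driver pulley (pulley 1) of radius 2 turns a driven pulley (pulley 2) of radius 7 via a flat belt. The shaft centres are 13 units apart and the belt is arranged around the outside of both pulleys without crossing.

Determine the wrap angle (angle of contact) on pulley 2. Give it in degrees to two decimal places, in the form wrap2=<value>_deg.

open belt: β = asin((r2−r1)/C) = asin(5/13) = 22.6199°
wrap1 = π − 2β = 134.7603°
wrap2 = π + 2β = 225.2397°

wrap2=225.24_deg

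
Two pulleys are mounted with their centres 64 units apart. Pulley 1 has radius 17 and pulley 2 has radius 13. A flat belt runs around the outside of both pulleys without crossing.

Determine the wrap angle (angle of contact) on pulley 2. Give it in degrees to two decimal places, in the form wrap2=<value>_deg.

open belt: β = asin((r2−r1)/C) = asin(-4/64) = -3.5833°
wrap1 = π − 2β = 187.1666°
wrap2 = π + 2β = 172.8334°

wrap2=172.83_deg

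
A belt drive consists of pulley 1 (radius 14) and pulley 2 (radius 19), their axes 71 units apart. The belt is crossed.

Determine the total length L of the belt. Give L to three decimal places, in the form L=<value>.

crossed belt: β = asin((r1+r2)/C) = asin(33/71) = 27.6966°
wrap1 = wrap2 = π + 2β = 235.3931°
tangent length = C·cosβ = 62.8649
L = (r1+r2)·wrap + 2·C·cosβ = 33·4.1084 + 2·62.8649 = 261.3066

L=261.307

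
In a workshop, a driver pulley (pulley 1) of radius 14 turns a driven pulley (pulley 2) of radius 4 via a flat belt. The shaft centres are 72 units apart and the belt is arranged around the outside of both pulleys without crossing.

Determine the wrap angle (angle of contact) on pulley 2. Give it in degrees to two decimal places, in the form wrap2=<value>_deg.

wrap2=164.03_deg

open belt: β = asin((r2−r1)/C) = asin(-10/72) = -7.9836°
wrap1 = π − 2β = 195.9671°
wrap2 = π + 2β = 164.0329°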